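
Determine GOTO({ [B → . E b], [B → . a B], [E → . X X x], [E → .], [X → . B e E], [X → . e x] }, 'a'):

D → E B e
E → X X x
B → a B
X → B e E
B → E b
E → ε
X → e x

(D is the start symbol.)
{ [B → . E b], [B → . a B], [B → a . B], [E → . X X x], [E → .], [X → . B e E], [X → . e x] }

GOTO(I, 'a') = CLOSURE({ [A → αX.β] : [A → α.Xβ] ∈ I, X = 'a' })

Items with dot before 'a', with the dot advanced:
  [B → . a B] → [B → a . B]
Closure of the advanced items:
  [B → a . B] has the dot before B: add [B → . a B], [B → . E b]
  [B → . E b] has the dot before E: add [E → . X X x], [E → .]
  [E → . X X x] has the dot before X: add [X → . B e E], [X → . e x]

GOTO = { [B → . E b], [B → . a B], [B → a . B], [E → . X X x], [E → .], [X → . B e E], [X → . e x] }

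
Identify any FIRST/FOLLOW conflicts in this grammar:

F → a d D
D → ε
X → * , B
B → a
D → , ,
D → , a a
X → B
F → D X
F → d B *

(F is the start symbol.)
No FIRST/FOLLOW conflicts.

A FIRST/FOLLOW conflict occurs when a non-terminal N has a nullable alternative N → β (β ⇒* ε) and another alternative N → α with FIRST(α) ∩ FOLLOW(N) ≠ ∅: on such a lookahead the parser cannot decide between expanding α and letting N vanish via β.

Nullable non-terminals: D.

D: nullable alternative(s) D → ε; FOLLOW(D) = { $, '*', 'a' }
  D → ε: FIRST \ {ε} = { } — this is the only nullable alternative, skip
  D → , ,: FIRST \ {ε} = { ',' } — disjoint from FOLLOW(D)
  D → , a a: FIRST \ {ε} = { ',' } — disjoint from FOLLOW(D)

B, F, X have no nullable alternative, so no FIRST/FOLLOW check is needed there.

No FIRST/FOLLOW conflicts found.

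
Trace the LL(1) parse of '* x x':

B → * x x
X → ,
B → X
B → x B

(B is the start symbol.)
LL(1) parsing maintains a stack (initially the start symbol over $) and the input. At each step: if the stack top is a terminal, match it against the current input token; if it is a non-terminal N, replace it with the RHS of M[N, lookahead] (the unique production whose predict set contains the lookahead).

Stack is shown with the top on the left.

Stack    Input    Action
------------------------
B $      * x x $  output B → * x x
* x x $  * x x $  match '*'
x x $    x x $    match 'x'
x $      x $      match 'x'
$        $        accept

The string is accepted.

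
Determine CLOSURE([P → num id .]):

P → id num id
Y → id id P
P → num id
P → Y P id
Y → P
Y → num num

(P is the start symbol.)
{ [P → num id .] }

To compute CLOSURE, for each item [A → α.Bβ] where B is a non-terminal, add [B → .γ] for all productions B → γ; repeat for the newly added items until nothing changes.

Start with: [P → num id .]
The dot is at the end, so nothing is added.

CLOSURE = { [P → num id .] }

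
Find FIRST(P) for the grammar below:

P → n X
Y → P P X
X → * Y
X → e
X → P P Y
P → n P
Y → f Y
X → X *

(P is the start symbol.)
To compute FIRST(P), examine every production with P on the left-hand side, reading each right-hand side left to right until a non-nullable symbol is reached.

From P → n X:
  - n is a terminal: add 'n' and stop
From P → n P:
  - n is a terminal: add 'n' and stop

Collecting: FIRST(P) = { 'n' }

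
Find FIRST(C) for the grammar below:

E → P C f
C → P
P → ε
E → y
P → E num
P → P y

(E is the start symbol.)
{ 'f', 'y', ε }

To compute FIRST(C), examine every production with C on the left-hand side, reading each right-hand side left to right until a non-nullable symbol is reached.

FIRST sets of the other non-terminals involved (by the same procedure, iterated to a fixed point):
  FIRST(P) = { 'f', 'y', ε }

From C → P:
  - P is a non-terminal: add FIRST(P) \ {ε} = { 'f', 'y' }
    P is nullable and nothing follows, so the whole right-hand side can vanish: ε ∈ FIRST(C)

Collecting: FIRST(C) = { 'f', 'y', ε }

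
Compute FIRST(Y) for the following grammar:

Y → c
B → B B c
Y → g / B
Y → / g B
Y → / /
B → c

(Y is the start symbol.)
To compute FIRST(Y), examine every production with Y on the left-hand side, reading each right-hand side left to right until a non-nullable symbol is reached.

From Y → c:
  - c is a terminal: add 'c' and stop
From Y → g / B:
  - g is a terminal: add 'g' and stop
From Y → / g B:
  - '/' is a terminal: add '/' and stop
From Y → / /:
  - '/' is a terminal: add '/' and stop

Collecting: FIRST(Y) = { '/', 'c', 'g' }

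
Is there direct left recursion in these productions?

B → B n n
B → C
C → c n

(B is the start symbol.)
Direct left recursion occurs when N → N α for some non-terminal N (the right-hand side begins with the left-hand side itself).

B → B n n: LEFT RECURSIVE (starts with B)
B → C: starts with C
C → c n: starts with c

The grammar has direct left recursion on: B.

Answer: Yes, B is left-recursive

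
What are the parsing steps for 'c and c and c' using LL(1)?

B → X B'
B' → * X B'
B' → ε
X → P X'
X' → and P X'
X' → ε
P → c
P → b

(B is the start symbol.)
Stack is shown with the top on the left.

Stack          Input            Action
--------------------------------------
B $            c and c and c $  output B → X B'
X B' $         c and c and c $  output X → P X'
P X' B' $      c and c and c $  output P → c
c X' B' $      c and c and c $  match 'c'
X' B' $        and c and c $    output X' → and P X'
and P X' B' $  and c and c $    match 'and'
P X' B' $      c and c $        output P → c
c X' B' $      c and c $        match 'c'
X' B' $        and c $          output X' → and P X'
and P X' B' $  and c $          match 'and'
P X' B' $      c $              output P → c
c X' B' $      c $              match 'c'
X' B' $        $                output X' → ε
B' $           $                output B' → ε
$              $                accept

The string is accepted.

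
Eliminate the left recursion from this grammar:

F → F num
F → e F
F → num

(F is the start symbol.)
F is directly left-recursive. The standard transformation for
  A → A α₁ | ... | A α_m | β₁ | ... | β_n
is
  A  → β₁ A' | ... | β_n A'
  A' → α₁ A' | ... | α_m A' | ε

F → e F becomes F → e F F'
F → num becomes F → num F'
F → F num becomes F' → num F'
Add F' → ε

Resulting grammar:
F → e F F'
F → num F'
F' → num F'
F' → ε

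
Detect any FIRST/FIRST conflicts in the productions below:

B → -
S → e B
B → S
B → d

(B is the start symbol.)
No FIRST/FIRST conflicts.

A FIRST/FIRST conflict occurs when two productions N → α and N → β for the same non-terminal have FIRST(α) ∩ FIRST(β) ≠ ∅ (with ε ∈ FIRST of a nullable right-hand side, so two nullable alternatives also conflict).

FIRST sets of the non-terminals at (or reachable through a nullable prefix from) the front of some alternative:
  FIRST(S) = { 'e' }

Productions for B:
  B → -: FIRST = { '-' }
  B → S: FIRST = { 'e' }
  B → d: FIRST = { 'd' }
S has only one production, so no FIRST/FIRST conflict is possible there.

All alternatives of each non-terminal have pairwise disjoint FIRST sets.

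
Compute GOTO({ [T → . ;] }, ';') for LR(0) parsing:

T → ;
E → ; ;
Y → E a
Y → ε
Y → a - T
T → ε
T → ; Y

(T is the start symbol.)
GOTO(I, ';') = CLOSURE({ [A → αX.β] : [A → α.Xβ] ∈ I, X = ';' })

Items with dot before ';', with the dot advanced:
  [T → . ;] → [T → ; .]
Closure adds nothing (no advanced item has the dot before a non-terminal).

GOTO = { [T → ; .] }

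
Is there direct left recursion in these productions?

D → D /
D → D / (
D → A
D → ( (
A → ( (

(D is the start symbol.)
Direct left recursion occurs when N → N α for some non-terminal N (the right-hand side begins with the left-hand side itself).

D → D /: LEFT RECURSIVE (starts with D)
D → D / (: LEFT RECURSIVE (starts with D)
D → A: starts with A
D → ( (: starts with '('
A → ( (: starts with '('

The grammar has direct left recursion on: D.

Answer: Yes, D is left-recursive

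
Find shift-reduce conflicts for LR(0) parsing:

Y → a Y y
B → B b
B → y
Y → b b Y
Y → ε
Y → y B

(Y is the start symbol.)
A shift-reduce conflict occurs when an LR(0) state has both:
  - a complete (reduce) item [A → α .] (dot at the end), and
  - a shift item [B → β . c γ] (dot before a terminal).

Augment with Y' → Y and build the canonical LR(0) collection (I0 = CLOSURE({[Y' → . Y]}), then GOTO on every symbol after a dot until no new states appear). It has 12 states:
  I0: { [Y → . a Y y], [Y → . b b Y], [Y → . y B], [Y → .], [Y' → . Y] }  — shift, reduce
  I1: { [Y' → Y .] }  — accept
  I2: { [Y → . a Y y], [Y → . b b Y], [Y → . y B], [Y → .], [Y → a . Y y] }  — shift, reduce
  I3: { [Y → b . b Y] }  — shift
  I4: { [B → . B b], [B → . y], [Y → y . B] }  — shift
  I5: { [B → B . b], [Y → y B .] }  — shift, reduce
  I6: { [B → y .] }  — reduce
  I7: { [B → B b .] }  — reduce
  I8: { [Y → . a Y y], [Y → . b b Y], [Y → . y B], [Y → .], [Y → b b . Y] }  — shift, reduce
  I9: { [Y → b b Y .] }  — reduce
  I10: { [Y → a Y . y] }  — shift
  I11: { [Y → a Y y .] }  — reduce

I0 contains reduce item [Y → .] and shift items [Y → . a Y y], [Y → . b b Y], [Y → . y B] — shift-reduce conflict.
I2 contains reduce item [Y → .] and shift items [Y → . a Y y], [Y → . b b Y], [Y → . y B] — shift-reduce conflict.
I5 contains reduce item [Y → y B .] and shift item [B → B . b] — shift-reduce conflict.
I8 contains reduce item [Y → .] and shift items [Y → . a Y y], [Y → . b b Y], [Y → . y B] — shift-reduce conflict.

Answer: Yes — I0: [Y → .] vs [Y → . a Y y]; I2: [Y → .] vs [Y → . a Y y]; I5: [Y → y B .] vs [B → B . b]; I8: [Y → .] vs [Y → . a Y y]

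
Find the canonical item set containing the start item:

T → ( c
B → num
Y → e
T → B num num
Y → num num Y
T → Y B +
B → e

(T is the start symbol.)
First, augment the grammar with T' → T
I₀ = CLOSURE({ [T' → . T] }):
  [T' → . T] has the dot before T: add [T → . ( c], [T → . B num num], [T → . Y B +]
  [T → . B num num] has the dot before B: add [B → . num], [B → . e]
  [T → . Y B +] has the dot before Y: add [Y → . e], [Y → . num num Y]
No further items can be added.

I₀ = { [B → . e], [B → . num], [T → . ( c], [T → . B num num], [T → . Y B +], [T' → . T], [Y → . e], [Y → . num num Y] }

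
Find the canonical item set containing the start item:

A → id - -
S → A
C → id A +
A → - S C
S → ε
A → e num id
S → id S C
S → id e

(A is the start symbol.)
{ [A → . - S C], [A → . e num id], [A → . id - -], [A' → . A] }

First, augment the grammar with A' → A
I₀ = CLOSURE({ [A' → . A] }):
  [A' → . A] has the dot before A: add [A → . id - -], [A → . - S C], [A → . e num id]
No further items can be added.

I₀ = { [A → . - S C], [A → . e num id], [A → . id - -], [A' → . A] }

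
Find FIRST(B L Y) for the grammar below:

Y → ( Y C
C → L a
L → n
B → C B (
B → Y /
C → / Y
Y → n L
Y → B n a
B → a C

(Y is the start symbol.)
{ '(', '/', 'a', 'n' }

FIRST sets of the non-terminals involved (from the grammar, by fixed-point iteration):
  FIRST(B) = { '(', '/', 'a', 'n' }

To compute FIRST(B L Y), process the symbols left to right:
Symbol B is a non-terminal. Add FIRST(B) \ {ε} = { '(', '/', 'a', 'n' }
B is not nullable (ε ∉ FIRST(B)), so stop here.
FIRST(B L Y) = { '(', '/', 'a', 'n' }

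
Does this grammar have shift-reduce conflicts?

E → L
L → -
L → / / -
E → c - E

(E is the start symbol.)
No shift-reduce conflicts

Augment with E' → E and build the canonical LR(0) collection (I0 = CLOSURE({[E' → . E]}), then GOTO on every symbol after a dot until no new states appear). It has 10 states:
  I0: { [E → . L], [E → . c - E], [E' → . E], [L → . -], [L → . / / -] }  — shift
  I1: { [L → - .] }  — reduce
  I2: { [L → / . / -] }  — shift
  I3: { [E' → E .] }  — accept
  I4: { [E → L .] }  — reduce
  I5: { [E → c . - E] }  — shift
  I6: { [E → . L], [E → . c - E], [E → c - . E], [L → . -], [L → . / / -] }  — shift
  I7: { [E → c - E .] }  — reduce
  I8: { [L → / / . -] }  — shift
  I9: { [L → / / - .] }  — reduce

No state contains both a complete item and a shift item.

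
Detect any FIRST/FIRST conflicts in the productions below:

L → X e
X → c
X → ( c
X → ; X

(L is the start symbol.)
Productions for X:
  X → c: FIRST = { 'c' }
  X → ( c: FIRST = { '(' }
  X → ; X: FIRST = { ';' }
L has only one production, so no FIRST/FIRST conflict is possible there.

All alternatives of each non-terminal have pairwise disjoint FIRST sets.

Answer: No FIRST/FIRST conflicts.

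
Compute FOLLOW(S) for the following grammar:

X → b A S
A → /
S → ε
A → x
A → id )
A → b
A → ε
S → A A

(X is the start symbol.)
{ $ }

In X → b A S: S is at the end, add FOLLOW(X)

The FOLLOW sets referred to above (computed the same way, to a fixed point):
  FOLLOW(X) = { $ }

Taking the union: FOLLOW(S) = { $ }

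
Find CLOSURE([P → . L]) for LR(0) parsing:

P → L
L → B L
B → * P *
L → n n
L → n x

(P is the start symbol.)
{ [B → . * P *], [L → . B L], [L → . n n], [L → . n x], [P → . L] }

To compute CLOSURE, for each item [A → α.Bβ] where B is a non-terminal, add [B → .γ] for all productions B → γ; repeat for the newly added items until nothing changes.

Start with: [P → . L]
  [P → . L] has the dot before L: add [L → . B L], [L → . n n], [L → . n x]
  [L → . B L] has the dot before B: add [B → . * P *]
No further items can be added.

CLOSURE = { [B → . * P *], [L → . B L], [L → . n n], [L → . n x], [P → . L] }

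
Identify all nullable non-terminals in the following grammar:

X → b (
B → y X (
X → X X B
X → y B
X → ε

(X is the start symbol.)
{ 'X' }

A non-terminal is nullable if it can derive ε (the empty string): either it has an ε-production, or it has a production whose right-hand side consists entirely of nullable non-terminals.

ε-productions: X → ε
So X is immediately nullable.
No further non-terminal can be added: every production for the remaining non-terminals contains a terminal or a non-nullable non-terminal.
Nullable = { 'X' }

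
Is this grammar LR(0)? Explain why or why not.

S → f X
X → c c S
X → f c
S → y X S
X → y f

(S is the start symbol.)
Yes, the grammar is LR(0)

Augment with S' → S and build the canonical LR(0) collection (I0 = CLOSURE({[S' → . S]}), then GOTO on every symbol after a dot until no new states appear). It has 14 states:
  I0: { [S → . f X], [S → . y X S], [S' → . S] }  — shift
  I1: { [S' → S .] }  — accept
  I2: { [S → f . X], [X → . c c S], [X → . f c], [X → . y f] }  — shift
  I3: { [S → y . X S], [X → . c c S], [X → . f c], [X → . y f] }  — shift
  I4: { [S → . f X], [S → . y X S], [S → y X . S] }  — shift
  I5: { [X → c . c S] }  — shift
  I6: { [X → f . c] }  — shift
  I7: { [X → y . f] }  — shift
  I8: { [X → y f .] }  — reduce
  I9: { [X → f c .] }  — reduce
  I10: { [S → . f X], [S → . y X S], [X → c c . S] }  — shift
  I11: { [X → c c S .] }  — reduce
  I12: { [S → y X S .] }  — reduce
  I13: { [S → f X .] }  — reduce

Every state is either a pure shift/goto state or contains exactly one complete item and nothing to shift — no conflicts. The grammar is LR(0).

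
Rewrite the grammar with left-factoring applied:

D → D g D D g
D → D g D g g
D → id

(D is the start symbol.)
D → D g D D'
D' → D g
D' → g g
D → id

Left-factoring transforms A → αβ₁ | αβ₂ into A → αA' and A' → β₁ | β₂
(α is the longest common prefix among the alternatives). Repeat until
no nonterminal has two alternatives with a common prefix.

Round 1: D has alternatives sharing prefix 'D g D'. Introduce D': D → D g D D'
  Add: D' → D g
  Add: D' → g g

No remaining common prefixes — done.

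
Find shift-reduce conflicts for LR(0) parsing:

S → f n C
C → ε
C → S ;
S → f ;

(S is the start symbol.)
Yes — I4: [C → .] vs [S → . f ;]

A shift-reduce conflict occurs when an LR(0) state has both:
  - a complete (reduce) item [A → α .] (dot at the end), and
  - a shift item [B → β . c γ] (dot before a terminal).

Augment with S' → S and build the canonical LR(0) collection (I0 = CLOSURE({[S' → . S]}), then GOTO on every symbol after a dot until no new states appear). It has 8 states:
  I0: { [S → . f ;], [S → . f n C], [S' → . S] }  — shift
  I1: { [S' → S .] }  — accept
  I2: { [S → f . ;], [S → f . n C] }  — shift
  I3: { [S → f ; .] }  — reduce
  I4: { [C → . S ;], [C → .], [S → . f ;], [S → . f n C], [S → f n . C] }  — shift, reduce
  I5: { [S → f n C .] }  — reduce
  I6: { [C → S . ;] }  — shift
  I7: { [C → S ; .] }  — reduce

I4 contains reduce item [C → .] and shift items [S → . f ;], [S → . f n C] — shift-reduce conflict.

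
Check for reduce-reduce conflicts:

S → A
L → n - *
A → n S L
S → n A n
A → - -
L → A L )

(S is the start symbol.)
No reduce-reduce conflicts

A reduce-reduce conflict occurs when an LR(0) state has two complete items [A → α .] and [B → β .] — both call for a reduction, and with no lookahead the parser cannot choose between them.

Augment with S' → S and build the canonical LR(0) collection (I0 = CLOSURE({[S' → . S]}), then GOTO on every symbol after a dot until no new states appear). It has 16 states:
  I0: { [A → . - -], [A → . n S L], [S → . A], [S → . n A n], [S' → . S] }  — shift
  I1: { [A → - . -] }  — shift
  I2: { [S → A .] }  — reduce
  I3: { [S' → S .] }  — accept
  I4: { [A → . - -], [A → . n S L], [A → n . S L], [S → . A], [S → . n A n], [S → n . A n] }  — shift
  I5: { [S → A .], [S → n A . n] }  — shift, reduce
  I6: { [A → . - -], [A → . n S L], [A → n S . L], [L → . A L )], [L → . n - *] }  — shift
  I7: { [A → . - -], [A → . n S L], [L → . A L )], [L → . n - *], [L → A . L )] }  — shift
  I8: { [A → n S L .] }  — reduce
  I9: { [A → . - -], [A → . n S L], [A → n . S L], [L → n . - *], [S → . A], [S → . n A n] }  — shift
  I10: { [A → - . -], [L → n - . *] }  — shift
  I11: { [L → n - * .] }  — reduce
  I12: { [A → - - .] }  — reduce
  I13: { [L → A L . )] }  — shift
  I14: { [L → A L ) .] }  — reduce
  I15: { [S → n A n .] }  — reduce

No state contains more than one complete item.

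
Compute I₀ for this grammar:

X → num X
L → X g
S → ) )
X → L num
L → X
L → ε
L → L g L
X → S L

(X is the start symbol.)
{ [L → . L g L], [L → . X g], [L → . X], [L → .], [S → . ) )], [X → . L num], [X → . S L], [X → . num X], [X' → . X] }

First, augment the grammar with X' → X
I₀ = CLOSURE({ [X' → . X] }):
  [X' → . X] has the dot before X: add [X → . num X], [X → . L num], [X → . S L]
  [X → . L num] has the dot before L: add [L → . X g], [L → . X], [L → .], [L → . L g L]
  [X → . S L] has the dot before S: add [S → . ) )]
No further items can be added.

I₀ = { [L → . L g L], [L → . X g], [L → . X], [L → .], [S → . ) )], [X → . L num], [X → . S L], [X → . num X], [X' → . X] }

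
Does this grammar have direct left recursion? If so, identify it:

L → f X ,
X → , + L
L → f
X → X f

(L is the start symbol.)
Yes, X is left-recursive

L → f X ,: starts with f
X → , + L: starts with ','
L → f: starts with f
X → X f: LEFT RECURSIVE (starts with X)

The grammar has direct left recursion on: X.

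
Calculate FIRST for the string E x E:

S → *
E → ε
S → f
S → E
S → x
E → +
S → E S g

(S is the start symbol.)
{ '+', 'x' }

FIRST sets of the non-terminals involved (from the grammar, by fixed-point iteration):
  FIRST(E) = { '+', ε }

To compute FIRST(E x E), process the symbols left to right:
Symbol E is a non-terminal. Add FIRST(E) \ {ε} = { '+' }
E is nullable (ε ∈ FIRST(E)), continue to the next symbol.
Symbol x is a terminal. Add 'x' and stop.
FIRST(E x E) = { '+', 'x' }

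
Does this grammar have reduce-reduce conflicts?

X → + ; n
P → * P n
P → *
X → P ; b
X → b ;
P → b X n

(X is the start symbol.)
No reduce-reduce conflicts

Augment with X' → X and build the canonical LR(0) collection (I0 = CLOSURE({[X' → . X]}), then GOTO on every symbol after a dot until no new states appear). It has 16 states:
  I0: { [P → . * P n], [P → . *], [P → . b X n], [X → . + ; n], [X → . P ; b], [X → . b ;], [X' → . X] }  — shift
  I1: { [P → * . P n], [P → * .], [P → . * P n], [P → . *], [P → . b X n] }  — shift, reduce
  I2: { [X → + . ; n] }  — shift
  I3: { [X → P . ; b] }  — shift
  I4: { [X' → X .] }  — accept
  I5: { [P → . * P n], [P → . *], [P → . b X n], [P → b . X n], [X → . + ; n], [X → . P ; b], [X → . b ;], [X → b . ;] }  — shift
  I6: { [X → b ; .] }  — reduce
  I7: { [P → b X . n] }  — shift
  I8: { [P → b X n .] }  — reduce
  I9: { [X → P ; . b] }  — shift
  I10: { [X → P ; b .] }  — reduce
  I11: { [X → + ; . n] }  — shift
  I12: { [X → + ; n .] }  — reduce
  I13: { [P → * P . n] }  — shift
  I14: { [P → . * P n], [P → . *], [P → . b X n], [P → b . X n], [X → . + ; n], [X → . P ; b], [X → . b ;] }  — shift
  I15: { [P → * P n .] }  — reduce

No state contains more than one complete item.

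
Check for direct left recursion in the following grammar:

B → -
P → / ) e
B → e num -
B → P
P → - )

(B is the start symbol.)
No direct left recursion

B → -: starts with '-'
P → / ) e: starts with '/'
B → e num -: starts with e
B → P: starts with P
P → - ): starts with '-'

No direct left recursion found.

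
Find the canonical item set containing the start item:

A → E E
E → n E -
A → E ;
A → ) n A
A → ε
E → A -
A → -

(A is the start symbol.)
First, augment the grammar with A' → A
I₀ = CLOSURE({ [A' → . A] }):
  [A' → . A] has the dot before A: add [A → . E E], [A → . E ;], [A → . ) n A], [A → .], [A → . -]
  [A → . E E] has the dot before E: add [E → . n E -], [E → . A -]
No further items can be added.

I₀ = { [A → . ) n A], [A → . -], [A → . E ;], [A → . E E], [A → .], [A' → . A], [E → . A -], [E → . n E -] }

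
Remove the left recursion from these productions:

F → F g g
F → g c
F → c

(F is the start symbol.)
F is directly left-recursive. The standard transformation for
  A → A α₁ | ... | A α_m | β₁ | ... | β_n
is
  A  → β₁ A' | ... | β_n A'
  A' → α₁ A' | ... | α_m A' | ε

F → g c becomes F → g c F'
F → c becomes F → c F'
F → F g g becomes F' → g g F'
Add F' → ε

Resulting grammar:
F → g c F'
F → c F'
F' → g g F'
F' → ε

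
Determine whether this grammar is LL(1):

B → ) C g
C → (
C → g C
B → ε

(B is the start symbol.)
Yes, the grammar is LL(1).

A grammar is LL(1) if for each non-terminal N with multiple productions, the predict sets of those productions are pairwise disjoint, where PREDICT(N → α) = (FIRST(α) \ {ε}) ∪ (FOLLOW(N) if α ⇒* ε).

Relevant sets:
  FOLLOW(B) = { $ }

For B:
  PREDICT(B → ')' C g) = { ')' }
  PREDICT(B → ε) = { $ }
For C:
  PREDICT(C → '(') = { '(' }
  PREDICT(C → g C) = { 'g' }

All predict sets are disjoint. The grammar IS LL(1).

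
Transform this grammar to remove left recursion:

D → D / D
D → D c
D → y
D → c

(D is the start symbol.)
D is directly left-recursive. The standard transformation for
  A → A α₁ | ... | A α_m | β₁ | ... | β_n
is
  A  → β₁ A' | ... | β_n A'
  A' → α₁ A' | ... | α_m A' | ε

D → y becomes D → y D'
D → c becomes D → c D'
D → D / D becomes D' → / D D'
D → D c becomes D' → c D'
Add D' → ε

Resulting grammar:
D → y D'
D → c D'
D' → / D D'
D' → c D'
D' → ε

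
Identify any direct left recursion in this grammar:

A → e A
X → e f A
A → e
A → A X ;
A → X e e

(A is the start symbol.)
Direct left recursion occurs when N → N α for some non-terminal N (the right-hand side begins with the left-hand side itself).

A → e A: starts with e
X → e f A: starts with e
A → e: starts with e
A → A X ;: LEFT RECURSIVE (starts with A)
A → X e e: starts with X

The grammar has direct left recursion on: A.

Answer: Yes, A is left-recursive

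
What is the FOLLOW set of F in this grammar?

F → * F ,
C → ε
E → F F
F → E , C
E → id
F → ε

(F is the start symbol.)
{ $, '*', ',', 'id' }

F is the start symbol, so $ ∈ FOLLOW(F).
In F → * F ,: F is followed by ',', add FIRST(',') \ {ε} = { ',' }
In E → F F: F is followed by F, add FIRST(F) \ {ε} = { '*', ',', 'id' }
  F is nullable, so also add FOLLOW(E)
In E → F F: F is at the end, add FOLLOW(E)

The FOLLOW sets referred to above (computed the same way, to a fixed point):
  FOLLOW(E) = { ',' }

Taking the union: FOLLOW(F) = { $, '*', ',', 'id' }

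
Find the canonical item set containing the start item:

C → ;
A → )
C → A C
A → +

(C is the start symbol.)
{ [A → . )], [A → . +], [C → . ;], [C → . A C], [C' → . C] }

First, augment the grammar with C' → C
I₀ = CLOSURE({ [C' → . C] }):
  [C' → . C] has the dot before C: add [C → . ;], [C → . A C]
  [C → . A C] has the dot before A: add [A → . )], [A → . +]
No further items can be added.

I₀ = { [A → . )], [A → . +], [C → . ;], [C → . A C], [C' → . C] }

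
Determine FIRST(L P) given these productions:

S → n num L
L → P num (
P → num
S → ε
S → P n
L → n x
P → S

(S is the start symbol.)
FIRST sets of the non-terminals involved (from the grammar, by fixed-point iteration):
  FIRST(L) = { 'n', 'num' }

To compute FIRST(L P), process the symbols left to right:
Symbol L is a non-terminal. Add FIRST(L) \ {ε} = { 'n', 'num' }
L is not nullable (ε ∉ FIRST(L)), so stop here.
FIRST(L P) = { 'n', 'num' }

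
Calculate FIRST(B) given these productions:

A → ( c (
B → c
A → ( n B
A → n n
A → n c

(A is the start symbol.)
{ 'c' }

To compute FIRST(B), examine every production with B on the left-hand side, reading each right-hand side left to right until a non-nullable symbol is reached.

From B → c:
  - c is a terminal: add 'c' and stop

Collecting: FIRST(B) = { 'c' }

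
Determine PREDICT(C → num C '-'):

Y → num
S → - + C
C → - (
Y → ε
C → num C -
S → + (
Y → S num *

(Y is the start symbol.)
PREDICT(C → num C '-') = (FIRST(RHS) \ {ε}) ∪ (FOLLOW(C) if ε ∈ FIRST(RHS), i.e. RHS ⇒* ε)
FIRST(num C '-') = { 'num' }
ε ∉ FIRST(num C '-'), so FOLLOW(C) is not added.
PREDICT(C → num C '-') = { 'num' }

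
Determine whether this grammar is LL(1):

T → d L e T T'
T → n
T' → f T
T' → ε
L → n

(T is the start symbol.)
No. Predict set conflict for T': { 'f' }

Relevant sets:
  FOLLOW(T') = { $, 'f' }

For T:
  PREDICT(T → d L e T T') = { 'd' }
  PREDICT(T → n) = { 'n' }
For T':
  PREDICT(T' → f T) = { 'f' }
  PREDICT(T' → ε) = { $, 'f' }
L has a single production, so nothing to check there.

Conflict found: Predict set conflict for T': { 'f' }
The grammar is NOT LL(1).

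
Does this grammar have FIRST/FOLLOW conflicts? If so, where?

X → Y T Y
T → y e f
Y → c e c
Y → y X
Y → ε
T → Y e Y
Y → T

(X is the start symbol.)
Yes. Y → c e c with FOLLOW(Y) on { 'c' }; Y → y X with FOLLOW(Y) on { 'y' }; Y → T with FOLLOW(Y) on { 'c', 'e', 'y' }

A FIRST/FOLLOW conflict occurs when a non-terminal N has a nullable alternative N → β (β ⇒* ε) and another alternative N → α with FIRST(α) ∩ FOLLOW(N) ≠ ∅: on such a lookahead the parser cannot decide between expanding α and letting N vanish via β.

Nullable non-terminals: Y.
FIRST sets used below: FIRST(T) = { 'c', 'e', 'y' }

Y: nullable alternative(s) Y → ε; FOLLOW(Y) = { $, 'c', 'e', 'y' }
  Y → c e c: FIRST \ {ε} = { 'c' } — overlaps FOLLOW(Y) on { 'c' }: CONFLICT
  Y → y X: FIRST \ {ε} = { 'y' } — overlaps FOLLOW(Y) on { 'y' }: CONFLICT
  Y → ε: FIRST \ {ε} = { } — this is the only nullable alternative, skip
  Y → T: FIRST \ {ε} = { 'c', 'e', 'y' } — overlaps FOLLOW(Y) on { 'c', 'e', 'y' }: CONFLICT

T, X have no nullable alternative, so no FIRST/FOLLOW check is needed there.

So the grammar has 3 FIRST/FOLLOW conflicts (marked CONFLICT above).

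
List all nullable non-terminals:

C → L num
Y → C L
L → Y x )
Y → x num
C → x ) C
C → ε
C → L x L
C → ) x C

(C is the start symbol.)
{ 'C' }

ε-productions: C → ε
So C is immediately nullable.
No further non-terminal can be added: every production for the remaining non-terminals contains a terminal or a non-nullable non-terminal.
Nullable = { 'C' }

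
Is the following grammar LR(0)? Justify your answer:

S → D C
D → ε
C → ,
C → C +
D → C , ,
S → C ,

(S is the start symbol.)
No. Shift-reduce conflict between [D → .] and [C → . ,]

Augment with S' → S and build the canonical LR(0) collection (I0 = CLOSURE({[S' → . S]}), then GOTO on every symbol after a dot until no new states appear). It has 9 states:
  I0: { [C → . ,], [C → . C +], [D → . C , ,], [D → .], [S → . C ,], [S → . D C], [S' → . S] }  — shift, reduce
  I1: { [C → , .] }  — reduce
  I2: { [C → C . +], [D → C . , ,], [S → C . ,] }  — shift
  I3: { [C → . ,], [C → . C +], [S → D . C] }  — shift
  I4: { [S' → S .] }  — accept
  I5: { [C → C . +], [S → D C .] }  — shift, reduce
  I6: { [C → C + .] }  — reduce
  I7: { [D → C , . ,], [S → C , .] }  — shift, reduce
  I8: { [D → C , , .] }  — reduce

Conflict in state I0:
  Shift-reduce conflict between [D → .] and [C → . ,]
So the grammar is NOT LR(0).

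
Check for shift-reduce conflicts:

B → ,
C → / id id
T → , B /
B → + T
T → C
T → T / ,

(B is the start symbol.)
A shift-reduce conflict occurs when an LR(0) state has both:
  - a complete (reduce) item [A → α .] (dot at the end), and
  - a shift item [B → β . c γ] (dot before a terminal).

Augment with B' → B and build the canonical LR(0) collection (I0 = CLOSURE({[B' → . B]}), then GOTO on every symbol after a dot until no new states appear). It has 14 states:
  I0: { [B → . + T], [B → . ,], [B' → . B] }  — shift
  I1: { [B → + . T], [C → . / id id], [T → . , B /], [T → . C], [T → . T / ,] }  — shift
  I2: { [B → , .] }  — reduce
  I3: { [B' → B .] }  — accept
  I4: { [B → . + T], [B → . ,], [T → , . B /] }  — shift
  I5: { [C → / . id id] }  — shift
  I6: { [T → C .] }  — reduce
  I7: { [B → + T .], [T → T . / ,] }  — shift, reduce
  I8: { [T → T / . ,] }  — shift
  I9: { [T → T / , .] }  — reduce
  I10: { [C → / id . id] }  — shift
  I11: { [C → / id id .] }  — reduce
  I12: { [T → , B . /] }  — shift
  I13: { [T → , B / .] }  — reduce

I7 contains reduce item [B → + T .] and shift item [T → T . / ,] — shift-reduce conflict.

Answer: Yes — I7: [B → + T .] vs [T → T . / ,]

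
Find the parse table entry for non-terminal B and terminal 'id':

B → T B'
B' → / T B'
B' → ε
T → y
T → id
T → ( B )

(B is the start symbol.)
To find M[B, 'id'], we find productions for B where 'id' is in the predict set (PREDICT(N → α) = (FIRST(α) \ {ε}) ∪ (FOLLOW(N) if α ⇒* ε)).

Relevant sets:
  FIRST(T) = { '(', 'id', 'y' }

B → T B': PREDICT = { '(', 'id', 'y' }
  'id' is in predict set, so this production goes in M[B, 'id']

M[B, 'id'] = B → T B'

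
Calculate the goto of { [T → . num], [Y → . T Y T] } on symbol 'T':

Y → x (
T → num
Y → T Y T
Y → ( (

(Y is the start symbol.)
{ [T → . num], [Y → . ( (], [Y → . T Y T], [Y → . x (], [Y → T . Y T] }

GOTO(I, 'T') = CLOSURE({ [A → αX.β] : [A → α.Xβ] ∈ I, X = 'T' })

Items with dot before 'T', with the dot advanced:
  [Y → . T Y T] → [Y → T . Y T]
Closure of the advanced items:
  [Y → T . Y T] has the dot before Y: add [Y → . x (], [Y → . T Y T], [Y → . ( (]
  [Y → . T Y T] has the dot before T: add [T → . num]

GOTO = { [T → . num], [Y → . ( (], [Y → . T Y T], [Y → . x (], [Y → T . Y T] }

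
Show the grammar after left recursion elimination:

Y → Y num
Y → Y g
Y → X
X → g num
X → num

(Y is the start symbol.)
Y → X Y'
Y' → num Y'
Y' → g Y'
Y' → ε
X → g num
X → num

Y is directly left-recursive. The standard transformation for
  A → A α₁ | ... | A α_m | β₁ | ... | β_n
is
  A  → β₁ A' | ... | β_n A'
  A' → α₁ A' | ... | α_m A' | ε

Y → X becomes Y → X Y'
Y → Y num becomes Y' → num Y'
Y → Y g becomes Y' → g Y'
Add Y' → ε

Productions for other non-terminals are unchanged:
  X → g num
  X → num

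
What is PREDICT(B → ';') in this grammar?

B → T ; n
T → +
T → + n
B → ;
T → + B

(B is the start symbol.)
{ ';' }

PREDICT(B → ';') = (FIRST(RHS) \ {ε}) ∪ (FOLLOW(B) if ε ∈ FIRST(RHS), i.e. RHS ⇒* ε)
FIRST(';') = { ';' }
ε ∉ FIRST(';'), so FOLLOW(B) is not added.
PREDICT(B → ';') = { ';' }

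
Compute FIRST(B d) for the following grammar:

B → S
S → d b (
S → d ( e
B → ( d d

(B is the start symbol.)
{ '(', 'd' }

FIRST sets of the non-terminals involved (from the grammar, by fixed-point iteration):
  FIRST(B) = { '(', 'd' }

To compute FIRST(B d), process the symbols left to right:
Symbol B is a non-terminal. Add FIRST(B) \ {ε} = { '(', 'd' }
B is not nullable (ε ∉ FIRST(B)), so stop here.
FIRST(B d) = { '(', 'd' }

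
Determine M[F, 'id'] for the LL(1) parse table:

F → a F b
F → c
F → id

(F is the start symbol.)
To find M[F, 'id'], we find productions for F where 'id' is in the predict set (PREDICT(N → α) = (FIRST(α) \ {ε}) ∪ (FOLLOW(N) if α ⇒* ε)).

F → a F b: PREDICT = { 'a' }
F → c: PREDICT = { 'c' }
F → id: PREDICT = { 'id' }
  'id' is in predict set, so this production goes in M[F, 'id']

M[F, 'id'] = F → id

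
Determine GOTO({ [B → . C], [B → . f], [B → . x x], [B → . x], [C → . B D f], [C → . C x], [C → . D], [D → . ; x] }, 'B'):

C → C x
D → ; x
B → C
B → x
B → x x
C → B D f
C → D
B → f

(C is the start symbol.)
{ [C → B . D f], [D → . ; x] }

GOTO(I, 'B') = CLOSURE({ [A → αX.β] : [A → α.Xβ] ∈ I, X = 'B' })

Items with dot before 'B', with the dot advanced:
  [C → . B D f] → [C → B . D f]
Closure of the advanced items:
  [C → B . D f] has the dot before D: add [D → . ; x]

GOTO = { [C → B . D f], [D → . ; x] }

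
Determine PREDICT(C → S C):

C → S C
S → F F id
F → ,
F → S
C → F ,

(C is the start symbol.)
PREDICT(C → S C) = (FIRST(RHS) \ {ε}) ∪ (FOLLOW(C) if ε ∈ FIRST(RHS), i.e. RHS ⇒* ε)
FIRST(S) = { ',' }
FIRST(S C) = { ',' }
ε ∉ FIRST(S C), so FOLLOW(C) is not added.
PREDICT(C → S C) = { ',' }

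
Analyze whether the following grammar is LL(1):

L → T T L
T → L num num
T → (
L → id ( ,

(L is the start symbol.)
No. Predict set conflict for L: { 'id' }

A grammar is LL(1) if for each non-terminal N with multiple productions, the predict sets of those productions are pairwise disjoint, where PREDICT(N → α) = (FIRST(α) \ {ε}) ∪ (FOLLOW(N) if α ⇒* ε).

Relevant sets:
  FIRST(T) = { '(', 'id' }
  FIRST(L) = { '(', 'id' }

For L:
  PREDICT(L → T T L) = { '(', 'id' }
  PREDICT(L → id '(' ',') = { 'id' }
For T:
  PREDICT(T → L num num) = { '(', 'id' }
  PREDICT(T → '(') = { '(' }

Conflict found: Predict set conflict for L: { 'id' }
The grammar is NOT LL(1).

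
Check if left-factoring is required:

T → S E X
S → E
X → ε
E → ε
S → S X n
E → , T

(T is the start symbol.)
No, left-factoring is not needed

Left-factoring is needed when two productions for the same non-terminal
share a common prefix on the right-hand side.

Productions for S:
  S → E
  S → S X n
Productions for E:
  E → ε
  E → , T

No common prefixes found.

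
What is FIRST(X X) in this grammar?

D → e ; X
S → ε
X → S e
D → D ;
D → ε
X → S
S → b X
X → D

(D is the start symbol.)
FIRST sets of the non-terminals involved (from the grammar, by fixed-point iteration):
  FIRST(X) = { ';', 'b', 'e', ε }

To compute FIRST(X X), process the symbols left to right:
Symbol X is a non-terminal. Add FIRST(X) \ {ε} = { ';', 'b', 'e' }
X is nullable (ε ∈ FIRST(X)), continue to the next symbol.
Symbol X is a non-terminal. Add FIRST(X) \ {ε} = { ';', 'b', 'e' }
X is nullable (ε ∈ FIRST(X)), continue to the next symbol.
All symbols are nullable, so ε is in the result.
FIRST(X X) = { ';', 'b', 'e', ε }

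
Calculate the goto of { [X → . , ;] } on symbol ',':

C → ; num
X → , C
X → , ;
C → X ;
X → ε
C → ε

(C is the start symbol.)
{ [X → , . ;] }

GOTO(I, ',') = CLOSURE({ [A → αX.β] : [A → α.Xβ] ∈ I, X = ',' })

Items with dot before ',', with the dot advanced:
  [X → . , ;] → [X → , . ;]
Closure adds nothing (no advanced item has the dot before a non-terminal).

GOTO = { [X → , . ;] }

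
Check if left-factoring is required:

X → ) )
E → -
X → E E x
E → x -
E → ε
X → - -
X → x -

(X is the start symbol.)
No, left-factoring is not needed

Left-factoring is needed when two productions for the same non-terminal
share a common prefix on the right-hand side.

Productions for X:
  X → ) )
  X → E E x
  X → - -
  X → x -
Productions for E:
  E → -
  E → x -
  E → ε

No common prefixes found.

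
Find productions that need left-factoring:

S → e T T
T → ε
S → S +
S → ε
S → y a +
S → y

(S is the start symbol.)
Yes, S has productions with common prefix 'y'

Left-factoring is needed when two productions for the same non-terminal
share a common prefix on the right-hand side.

Productions for S:
  S → e T T
  S → S +
  S → ε
  S → y a +
  S → y

Found common prefix 'y' in productions for S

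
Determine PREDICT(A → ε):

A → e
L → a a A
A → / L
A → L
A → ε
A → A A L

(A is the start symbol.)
{ $, '/', 'a', 'e' }

PREDICT(A → ε) = (FIRST(RHS) \ {ε}) ∪ (FOLLOW(A) if ε ∈ FIRST(RHS), i.e. RHS ⇒* ε)
The right-hand side is ε (FIRST(ε) = { ε }), so the predict set is FOLLOW(A) = { $, '/', 'a', 'e' }
PREDICT(A → ε) = { $, '/', 'a', 'e' }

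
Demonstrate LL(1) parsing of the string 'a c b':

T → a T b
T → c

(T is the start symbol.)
LL(1) parsing maintains a stack (initially the start symbol over $) and the input. At each step: if the stack top is a terminal, match it against the current input token; if it is a non-terminal N, replace it with the RHS of M[N, lookahead] (the unique production whose predict set contains the lookahead).

Stack is shown with the top on the left.

Stack    Input    Action
------------------------
T $      a c b $  output T → a T b
a T b $  a c b $  match 'a'
T b $    c b $    output T → c
c b $    c b $    match 'c'
b $      b $      match 'b'
$        $        accept

The string is accepted.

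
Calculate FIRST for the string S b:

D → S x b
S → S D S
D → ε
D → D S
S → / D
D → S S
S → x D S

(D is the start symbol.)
{ '/', 'x' }

FIRST sets of the non-terminals involved (from the grammar, by fixed-point iteration):
  FIRST(S) = { '/', 'x' }

To compute FIRST(S b), process the symbols left to right:
Symbol S is a non-terminal. Add FIRST(S) \ {ε} = { '/', 'x' }
S is not nullable (ε ∉ FIRST(S)), so stop here.
FIRST(S b) = { '/', 'x' }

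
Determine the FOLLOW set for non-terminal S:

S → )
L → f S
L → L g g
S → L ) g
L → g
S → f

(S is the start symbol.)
To compute FOLLOW(S), find every occurrence of S on a right-hand side N → α S β: add FIRST(β) \ {ε}, and if β is empty or nullable also add FOLLOW(N). Iterate to a fixed point.

S is the start symbol, so $ ∈ FOLLOW(S).
In L → f S: S is at the end, add FOLLOW(L)

The FOLLOW sets referred to above (computed the same way, to a fixed point):
  FOLLOW(L) = { ')', 'g' }

Taking the union: FOLLOW(S) = { $, ')', 'g' }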